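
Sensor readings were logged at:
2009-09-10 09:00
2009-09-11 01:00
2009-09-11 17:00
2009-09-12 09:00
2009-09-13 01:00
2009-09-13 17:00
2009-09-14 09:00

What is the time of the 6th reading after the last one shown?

The interval is a steady 16 hours (16, 16, 16, 16, 16, 16).
2009-09-14 09:00 + 16 h = 2009-09-15 01:00.
2009-09-15 01:00 + 16 h = 2009-09-15 17:00.
2009-09-15 17:00 + 16 h = 2009-09-16 09:00.
2009-09-16 09:00 + 16 h = 2009-09-17 01:00.
2009-09-17 01:00 + 16 h = 2009-09-17 17:00.
2009-09-17 17:00 + 16 h = 2009-09-18 09:00.

2009-09-18 09:00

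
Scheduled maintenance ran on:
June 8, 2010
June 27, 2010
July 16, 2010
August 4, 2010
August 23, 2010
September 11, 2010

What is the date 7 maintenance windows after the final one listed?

January 22, 2011

Every event comes 19 days after the last (19, 19, 19, 19, 19).
September 11, 2010 + 19 days = September 30, 2010.
September 30, 2010 + 19 days = October 19, 2010.
October 19, 2010 + 19 days = November 7, 2010.
November 7, 2010 + 19 days = November 26, 2010.
November 26, 2010 + 19 days = December 15, 2010.
December 15, 2010 + 19 days = January 3, 2011.
January 3, 2011 + 19 days = January 22, 2011.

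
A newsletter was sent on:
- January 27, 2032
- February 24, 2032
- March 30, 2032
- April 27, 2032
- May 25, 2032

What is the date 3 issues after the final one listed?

Every date is a Tuesday; gaps 28, 35, 28, 28 days.
Each is the last Tuesday of its month (at least one falls on the 29th or later, ruling out '4th Tuesday').
Last Tuesday of June 2032: June 29, 2032.
Last Tuesday of July 2032: July 27, 2032.
August 2032 ends with Tuesday August 31, 2032.

August 31, 2032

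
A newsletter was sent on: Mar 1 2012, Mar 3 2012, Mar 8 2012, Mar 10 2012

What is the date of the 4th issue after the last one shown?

Mar 24 2012

The gap pattern 2, 5, 2 repeats every 2 events.
These are the Thursdays and Saturdays of each week.
The following Thursday is Mar 15 2012.
Next Saturday: Mar 17 2012.
Next Thursday: Mar 22 2012.
Next Saturday: Mar 24 2012.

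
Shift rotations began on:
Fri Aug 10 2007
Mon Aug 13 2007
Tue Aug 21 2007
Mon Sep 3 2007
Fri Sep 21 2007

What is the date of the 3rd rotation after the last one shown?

Fri Dec 14 2007

The spacing grows by 5 each time: 3, 8, 13, 18 days.
Next gap: 23 days. Fri Sep 21 2007 + 23 days = Sun Oct 14 2007.
Next gap: 28 days. Sun Oct 14 2007 + 28 days = Sun Nov 11 2007.
Next gap: 33 days. Sun Nov 11 2007 + 33 days = Fri Dec 14 2007.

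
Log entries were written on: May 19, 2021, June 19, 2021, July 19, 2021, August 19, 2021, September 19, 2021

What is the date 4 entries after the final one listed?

January 19, 2022

Gaps: 31, 30, 31, 31 days — not constant. Every event is on the 19th of the month.
Pattern: the 19th of each month.
October 2021: October 19, 2021.
Next: November 2021 → November 19, 2021.
Next: December 2021 → December 19, 2021.
January 2022: January 19, 2022.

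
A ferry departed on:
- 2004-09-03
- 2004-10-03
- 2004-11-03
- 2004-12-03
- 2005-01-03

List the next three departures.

Each date is the 3rd; the gaps (30, 31, 30, 31) track the month lengths.
The rule is the 3rd of each month.
February 2005: 2005-02-03.
March 2005: 2005-03-03.
Next: April 2005 → 2005-04-03.

2005-02-03, 2005-03-03, 2005-04-03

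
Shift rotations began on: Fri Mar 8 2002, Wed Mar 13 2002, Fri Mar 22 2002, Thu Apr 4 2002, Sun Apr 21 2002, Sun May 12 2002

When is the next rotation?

Intervals are 5, 9, 13, 17, 21 days — an arithmetic progression with common difference 4.
Next gap: 25 days. Sun May 12 2002 + 25 days = Thu Jun 6 2002.

Thu Jun 6 2002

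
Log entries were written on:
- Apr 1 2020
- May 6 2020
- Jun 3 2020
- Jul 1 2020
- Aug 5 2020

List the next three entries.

Sep 2 2020, Oct 7 2020, Nov 4 2020

All dates are Wednesdays, 35, 28, 28, 35 days apart.
Specifically, the 1st Wednesday of each month.
September 2020 — 1st Wednesday is Sep 2 2020.
October 2020 — 1st Wednesday is Oct 7 2020.
1st Wednesday of November 2020: Nov 4 2020.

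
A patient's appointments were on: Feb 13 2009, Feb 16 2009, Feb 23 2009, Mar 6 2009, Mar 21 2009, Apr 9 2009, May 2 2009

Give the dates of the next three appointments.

Gaps: 3, 7, 11, 15, 19, 23 days — each gap is 4 larger than the previous one.
Next gap: 27 days. May 2 2009 + 27 days = May 29 2009.
Next gap: 31 days. May 29 2009 + 31 days = Jun 29 2009.
Next gap: 35 days. Jun 29 2009 + 35 days = Aug 3 2009.

May 29 2009, Jun 29 2009, Aug 3 2009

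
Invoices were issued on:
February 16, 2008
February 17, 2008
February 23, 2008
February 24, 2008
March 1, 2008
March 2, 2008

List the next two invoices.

March 8, 2008; March 9, 2008

The gap pattern 1, 6, 1, 6, 1 repeats every 2 events.
These are the Saturdays and Sundays of each week.
The following Saturday is March 8, 2008.
Next Sunday: March 9, 2008.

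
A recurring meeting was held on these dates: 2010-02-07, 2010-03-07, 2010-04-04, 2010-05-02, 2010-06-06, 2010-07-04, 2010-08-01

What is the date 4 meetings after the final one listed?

2010-12-05

Gaps: 28, 28, 28, 35, 28, 28 days — a mix of 28 and 35. Every date is a Sunday.
Each is the 1st Sunday of its month.
1st Sunday of September 2010: 2010-09-05.
1st Sunday of October 2010: 2010-10-03.
November 2010 — 1st Sunday is 2010-11-07.
1st Sunday of December 2010: 2010-12-05.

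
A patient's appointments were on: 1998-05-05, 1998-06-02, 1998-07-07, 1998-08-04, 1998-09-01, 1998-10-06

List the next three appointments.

1998-11-03, 1998-12-01, 1999-01-05

Gaps: 28, 35, 28, 28, 35 days — a mix of 28 and 35. Every date is a Tuesday.
Each is the 1st Tuesday of its month.
1st Tuesday of November 1998: 1998-11-03.
1st Tuesday of December 1998: 1998-12-01.
1st Tuesday of January 1999: 1999-01-05.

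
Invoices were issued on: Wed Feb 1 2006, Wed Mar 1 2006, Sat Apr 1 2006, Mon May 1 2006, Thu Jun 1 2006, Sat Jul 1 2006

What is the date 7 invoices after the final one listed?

The day-of-month is always 1 (28, 31, 30, 31, 30 days between events).
So this recurs on the 1st of each month.
August 2006: Tue Aug 1 2006.
Next: September 2006 → Fri Sep 1 2006.
Next: October 2006 → Sun Oct 1 2006.
Next: November 2006 → Wed Nov 1 2006.
Next: December 2006 → Fri Dec 1 2006.
January 2007: Mon Jan 1 2007.
Next: February 2007 → Thu Feb 1 2007.

Thu Feb 1 2007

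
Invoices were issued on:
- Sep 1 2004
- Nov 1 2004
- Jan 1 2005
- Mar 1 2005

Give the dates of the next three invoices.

Each date is the 1st; the gaps (61, 61, 59) track the month lengths.
The rule is the 1st of every 2 months.
Next: May 2005 → May 1 2005.
Next: July 2005 → Jul 1 2005.
Next: September 2005 → Sep 1 2005.

May 1 2005, Jul 1 2005, Sep 1 2005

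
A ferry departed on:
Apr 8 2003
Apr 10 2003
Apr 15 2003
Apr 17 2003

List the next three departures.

Apr 22 2003, Apr 24 2003, Apr 29 2003

Every event lands on a Tuesday or Thursday (gaps cycle 2, 5, 2).
So the schedule is: every Tuesday and Thursday.
The following Tuesday is Apr 22 2003.
The following Thursday is Apr 24 2003.
The following Tuesday is Apr 29 2003.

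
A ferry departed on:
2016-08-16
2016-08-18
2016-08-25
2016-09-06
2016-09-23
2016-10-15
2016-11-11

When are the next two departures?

Gaps: 2, 7, 12, 17, 22, 27 days — each gap is 5 larger than the previous one.
Next gap: 32 days. 2016-11-11 + 32 days = 2016-12-13.
Next gap: 37 days. 2016-12-13 + 37 days = 2017-01-19.

2016-12-13, 2017-01-19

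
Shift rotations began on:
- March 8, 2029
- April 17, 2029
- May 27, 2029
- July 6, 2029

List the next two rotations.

August 15, 2029; September 24, 2029

Gaps between consecutive events: 40, 40, 40 days — a constant 40-day interval.
July 6, 2029 + 40 days = August 15, 2029.
August 15, 2029 + 40 days = September 24, 2029.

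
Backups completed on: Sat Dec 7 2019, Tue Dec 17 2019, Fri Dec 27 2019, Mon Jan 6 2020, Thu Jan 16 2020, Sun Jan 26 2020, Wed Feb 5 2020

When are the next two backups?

Sat Feb 15 2020, Tue Feb 25 2020

Every event comes 10 days after the last (10, 10, 10, 10, 10, 10).
Wed Feb 5 2020 + 10 days = Sat Feb 15 2020.
Sat Feb 15 2020 + 10 days = Tue Feb 25 2020.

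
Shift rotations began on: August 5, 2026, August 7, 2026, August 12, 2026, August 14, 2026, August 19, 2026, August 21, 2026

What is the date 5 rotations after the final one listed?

September 9, 2026

Gaps: 2, 5, 2, 5, 2 days — not constant, but cyclic with period 2.
The events fall on every Wednesday and Friday.
Next Wednesday: August 26, 2026.
The following Friday is August 28, 2026.
Next Wednesday: September 2, 2026.
Next Friday: September 4, 2026.
Next Wednesday: September 9, 2026.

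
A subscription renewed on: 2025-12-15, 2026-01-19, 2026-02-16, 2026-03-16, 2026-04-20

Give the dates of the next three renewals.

All dates are Mondays, 35, 28, 28, 35 days apart.
Specifically, the 3rd Monday of each month.
May 2026 — 3rd Monday is 2026-05-18.
June 2026 — 3rd Monday is 2026-06-15.
July 2026 — 3rd Monday is 2026-07-20.

2026-05-18, 2026-06-15, 2026-07-20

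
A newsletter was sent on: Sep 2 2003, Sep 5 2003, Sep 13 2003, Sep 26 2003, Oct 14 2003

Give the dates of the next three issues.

Nov 6 2003, Dec 4 2003, Jan 6 2004

The spacing grows by 5 each time: 3, 8, 13, 18 days.
Next gap: 23 days. Oct 14 2003 + 23 days = Nov 6 2003.
Next gap: 28 days. Nov 6 2003 + 28 days = Dec 4 2003.
Next gap: 33 days. Dec 4 2003 + 33 days = Jan 6 2004.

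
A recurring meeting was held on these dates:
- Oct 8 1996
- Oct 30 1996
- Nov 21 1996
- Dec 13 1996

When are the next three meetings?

Jan 4 1997, Jan 26 1997, Feb 17 1997

Every event comes 22 days after the last (22, 22, 22).
Dec 13 1996 + 22 days = Jan 4 1997.
Jan 4 1997 + 22 days = Jan 26 1997.
Jan 26 1997 + 22 days = Feb 17 1997.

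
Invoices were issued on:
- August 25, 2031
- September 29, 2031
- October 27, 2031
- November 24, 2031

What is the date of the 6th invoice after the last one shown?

May 31, 2032

All Mondays; the gaps (35, 28, 28) vary with month length.
This is the last Monday of each month.
December 2031 ends with Monday December 29, 2031.
Last Monday of January 2032: January 26, 2032.
February 2032 ends with Monday February 23, 2032.
March 2032 ends with Monday March 29, 2032.
April 2032 ends with Monday April 26, 2032.
Last Monday of May 2032: May 31, 2032.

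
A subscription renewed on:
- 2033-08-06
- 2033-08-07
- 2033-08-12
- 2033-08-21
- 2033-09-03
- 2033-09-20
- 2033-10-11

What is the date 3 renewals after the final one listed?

2034-01-06

Intervals are 1, 5, 9, 13, 17, 21 days — an arithmetic progression with common difference 4.
Next gap: 25 days. 2033-10-11 + 25 days = 2033-11-05.
Next gap: 29 days. 2033-11-05 + 29 days = 2033-12-04.
Next gap: 33 days. 2033-12-04 + 33 days = 2034-01-06.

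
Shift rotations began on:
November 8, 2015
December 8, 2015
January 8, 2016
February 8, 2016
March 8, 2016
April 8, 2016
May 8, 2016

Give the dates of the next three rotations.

The day-of-month is always 8 (30, 31, 31, 29, 31, 30 days between events).
So this recurs on the 8th of each month.
June 2016: June 8, 2016.
July 2016: July 8, 2016.
August 2016: August 8, 2016.

June 8, 2016; July 8, 2016; August 8, 2016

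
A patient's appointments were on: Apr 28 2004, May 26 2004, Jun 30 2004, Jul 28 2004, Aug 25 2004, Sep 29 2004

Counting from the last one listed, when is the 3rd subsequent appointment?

Dec 29 2004

These are Wednesdays with 28, 35, 28, 28, 35-day gaps.
Each is the final Wednesday of its month — Jun 30 2004 is past the 28th, so '4th Wednesday' doesn't fit.
Last Wednesday of October 2004: Oct 27 2004.
November 2004 ends with Wednesday Nov 24 2004.
Last Wednesday of December 2004: Dec 29 2004.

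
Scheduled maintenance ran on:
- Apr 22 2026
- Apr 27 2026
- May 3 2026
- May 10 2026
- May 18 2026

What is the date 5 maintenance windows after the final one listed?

Gaps: 5, 6, 7, 8 days — each gap is 1 larger than the previous one.
Next gap: 9 days. May 18 2026 + 9 days = May 27 2026.
Next gap: 10 days. May 27 2026 + 10 days = Jun 6 2026.
Next gap: 11 days. Jun 6 2026 + 11 days = Jun 17 2026.
Next gap: 12 days. Jun 17 2026 + 12 days = Jun 29 2026.
Next gap: 13 days. Jun 29 2026 + 13 days = Jul 12 2026.

Jul 12 2026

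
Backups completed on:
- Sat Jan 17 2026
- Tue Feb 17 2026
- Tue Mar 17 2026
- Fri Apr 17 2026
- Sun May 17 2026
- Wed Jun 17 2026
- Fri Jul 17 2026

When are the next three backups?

The day-of-month is always 17 (31, 28, 31, 30, 31, 30 days between events).
So this recurs on the 17th of each month.
August 2026: Mon Aug 17 2026.
September 2026: Thu Sep 17 2026.
October 2026: Sat Oct 17 2026.

Mon Aug 17 2026, Thu Sep 17 2026, Sat Oct 17 2026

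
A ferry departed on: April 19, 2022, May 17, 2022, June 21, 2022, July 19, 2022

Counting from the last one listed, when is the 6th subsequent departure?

All dates are Tuesdays, 28, 35, 28 days apart.
Specifically, the 3rd Tuesday of each month.
August 2022 — 3rd Tuesday is August 16, 2022.
September 2022 — 3rd Tuesday is September 20, 2022.
3rd Tuesday of October 2022: October 18, 2022.
3rd Tuesday of November 2022: November 15, 2022.
3rd Tuesday of December 2022: December 20, 2022.
3rd Tuesday of January 2023: January 17, 2023.

January 17, 2023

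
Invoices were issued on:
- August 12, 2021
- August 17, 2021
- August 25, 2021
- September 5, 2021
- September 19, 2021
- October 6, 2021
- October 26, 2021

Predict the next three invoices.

November 18, 2021; December 14, 2021; January 12, 2022

Intervals are 5, 8, 11, 14, 17, 20 days — an arithmetic progression with common difference 3.
Next gap: 23 days. October 26, 2021 + 23 days = November 18, 2021.
Next gap: 26 days. November 18, 2021 + 26 days = December 14, 2021.
Next gap: 29 days. December 14, 2021 + 29 days = January 12, 2022.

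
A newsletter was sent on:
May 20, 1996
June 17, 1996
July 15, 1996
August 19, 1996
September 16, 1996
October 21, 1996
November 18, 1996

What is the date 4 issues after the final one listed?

These are Mondays at 28- or 35-day spacing (28, 28, 35, 28, 35, 28).
The pattern: 3rd Monday of the month.
December 1996 — 3rd Monday is December 16, 1996.
3rd Monday of January 1997: January 20, 1997.
February 1997 — 3rd Monday is February 17, 1997.
3rd Monday of March 1997: March 17, 1997.

March 17, 1997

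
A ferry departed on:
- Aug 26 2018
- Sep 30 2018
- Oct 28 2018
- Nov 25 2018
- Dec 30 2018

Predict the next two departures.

Jan 27 2019, Feb 24 2019

These are Sundays with 35, 28, 28, 35-day gaps.
Each is the final Sunday of its month — Sep 30 2018 is past the 28th, so '4th Sunday' doesn't fit.
Last Sunday of January 2019: Jan 27 2019.
Last Sunday of February 2019: Feb 24 2019.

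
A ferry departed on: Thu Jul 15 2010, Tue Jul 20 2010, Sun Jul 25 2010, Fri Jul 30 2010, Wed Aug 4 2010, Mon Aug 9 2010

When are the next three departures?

Every event comes 5 days after the last (5, 5, 5, 5, 5).
Mon Aug 9 2010 + 5 days = Sat Aug 14 2010.
Sat Aug 14 2010 + 5 days = Thu Aug 19 2010.
Thu Aug 19 2010 + 5 days = Tue Aug 24 2010.

Sat Aug 14 2010, Thu Aug 19 2010, Tue Aug 24 2010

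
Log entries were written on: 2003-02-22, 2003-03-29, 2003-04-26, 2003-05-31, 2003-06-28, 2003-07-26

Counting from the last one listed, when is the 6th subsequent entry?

All Saturdays; the gaps (35, 28, 35, 28, 28) vary with month length.
This is the last Saturday of each month.
Last Saturday of August 2003: 2003-08-30.
Last Saturday of September 2003: 2003-09-27.
October 2003 ends with Saturday 2003-10-25.
November 2003 ends with Saturday 2003-11-29.
Last Saturday of December 2003: 2003-12-27.
January 2004 ends with Saturday 2004-01-31.

2004-01-31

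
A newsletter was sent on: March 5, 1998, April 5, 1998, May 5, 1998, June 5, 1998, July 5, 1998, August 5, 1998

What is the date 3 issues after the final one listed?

November 5, 1998

Each date is the 5th; the gaps (31, 30, 31, 30, 31) track the month lengths.
The rule is the 5th of each month.
Next: September 1998 → September 5, 1998.
Next: October 1998 → October 5, 1998.
November 1998: November 5, 1998.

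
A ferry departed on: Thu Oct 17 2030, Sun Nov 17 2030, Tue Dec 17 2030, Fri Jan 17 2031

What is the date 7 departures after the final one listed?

The day-of-month is always 17 (31, 30, 31 days between events).
So this recurs on the 17th of each month.
February 2031: Mon Feb 17 2031.
March 2031: Mon Mar 17 2031.
April 2031: Thu Apr 17 2031.
May 2031: Sat May 17 2031.
June 2031: Tue Jun 17 2031.
Next: July 2031 → Thu Jul 17 2031.
August 2031: Sun Aug 17 2031.

Sun Aug 17 2031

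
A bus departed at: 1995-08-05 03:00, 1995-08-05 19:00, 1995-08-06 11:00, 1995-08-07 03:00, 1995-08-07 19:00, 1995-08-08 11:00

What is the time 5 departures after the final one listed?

1995-08-11 19:00

Gaps: 16, 16, 16, 16, 16 hours — each event is 16 hours after the previous one.
1995-08-08 11:00 + 16 h = 1995-08-09 03:00.
1995-08-09 03:00 + 16 h = 1995-08-09 19:00.
1995-08-09 19:00 + 16 h = 1995-08-10 11:00.
1995-08-10 11:00 + 16 h = 1995-08-11 03:00.
1995-08-11 03:00 + 16 h = 1995-08-11 19:00.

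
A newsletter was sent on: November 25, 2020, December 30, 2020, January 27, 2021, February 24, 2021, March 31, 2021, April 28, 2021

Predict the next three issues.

May 26, 2021; June 30, 2021; July 28, 2021

Every date is a Wednesday; gaps 35, 28, 28, 35, 28 days.
Each is the last Wednesday of its month (at least one falls on the 29th or later, ruling out '4th Wednesday').
May 2021 ends with Wednesday May 26, 2021.
June 2021 ends with Wednesday June 30, 2021.
July 2021 ends with Wednesday July 28, 2021.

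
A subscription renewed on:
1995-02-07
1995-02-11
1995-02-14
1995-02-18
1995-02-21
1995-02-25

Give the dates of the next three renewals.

1995-02-28, 1995-03-04, 1995-03-07

Every event lands on a Tuesday or Saturday (gaps cycle 4, 3, 4, 3, 4).
So the schedule is: every Tuesday and Saturday.
The following Tuesday is 1995-02-28.
The following Saturday is 1995-03-04.
Next Tuesday: 1995-03-07.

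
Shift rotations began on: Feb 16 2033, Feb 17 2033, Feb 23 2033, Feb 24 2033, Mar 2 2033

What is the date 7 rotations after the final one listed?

Mar 24 2033

Gaps: 1, 6, 1, 6 days — not constant, but cyclic with period 2.
The events fall on every Wednesday and Thursday.
The following Thursday is Mar 3 2033.
The following Wednesday is Mar 9 2033.
Next Thursday: Mar 10 2033.
The following Wednesday is Mar 16 2033.
Next Thursday: Mar 17 2033.
The following Wednesday is Mar 23 2033.
Next Thursday: Mar 24 2033.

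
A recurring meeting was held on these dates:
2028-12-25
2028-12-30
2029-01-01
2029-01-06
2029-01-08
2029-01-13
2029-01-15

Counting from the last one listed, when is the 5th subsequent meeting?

2029-02-03

Every event lands on a Monday or Saturday (gaps cycle 5, 2, 5, 2, 5, 2).
So the schedule is: every Monday and Saturday.
The following Saturday is 2029-01-20.
Next Monday: 2029-01-22.
The following Saturday is 2029-01-27.
Next Monday: 2029-01-29.
Next Saturday: 2029-02-03.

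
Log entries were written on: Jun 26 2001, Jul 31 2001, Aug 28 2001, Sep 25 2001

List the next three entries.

Oct 30 2001, Nov 27 2001, Dec 25 2001

Every date is a Tuesday; gaps 35, 28, 28 days.
Each is the last Tuesday of its month (at least one falls on the 29th or later, ruling out '4th Tuesday').
October 2001 ends with Tuesday Oct 30 2001.
November 2001 ends with Tuesday Nov 27 2001.
Last Tuesday of December 2001: Dec 25 2001.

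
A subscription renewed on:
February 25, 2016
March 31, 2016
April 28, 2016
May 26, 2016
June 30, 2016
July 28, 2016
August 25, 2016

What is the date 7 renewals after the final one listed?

March 30, 2017

Every date is a Thursday; gaps 35, 28, 28, 35, 28, 28 days.
Each is the last Thursday of its month (at least one falls on the 29th or later, ruling out '4th Thursday').
Last Thursday of September 2016: September 29, 2016.
Last Thursday of October 2016: October 27, 2016.
November 2016 ends with Thursday November 24, 2016.
December 2016 ends with Thursday December 29, 2016.
Last Thursday of January 2017: January 26, 2017.
February 2017 ends with Thursday February 23, 2017.
Last Thursday of March 2017: March 30, 2017.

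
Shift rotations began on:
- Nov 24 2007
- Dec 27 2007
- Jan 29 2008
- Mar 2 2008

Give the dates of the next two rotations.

Gaps between consecutive events: 33, 33, 33 days — a constant 33-day interval.
Mar 2 2008 + 33 days = Apr 4 2008.
Apr 4 2008 + 33 days = May 7 2008.

Apr 4 2008, May 7 2008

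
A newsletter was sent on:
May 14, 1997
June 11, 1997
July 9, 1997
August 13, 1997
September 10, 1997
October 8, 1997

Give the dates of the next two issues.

Gaps: 28, 28, 35, 28, 28 days — a mix of 28 and 35. Every date is a Wednesday.
Each is the 2nd Wednesday of its month.
2nd Wednesday of November 1997: November 12, 1997.
December 1997 — 2nd Wednesday is December 10, 1997.

November 12, 1997; December 10, 1997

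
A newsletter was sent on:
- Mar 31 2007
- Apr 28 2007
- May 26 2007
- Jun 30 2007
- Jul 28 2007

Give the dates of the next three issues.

Every date is a Saturday; gaps 28, 28, 35, 28 days.
Each is the last Saturday of its month (at least one falls on the 29th or later, ruling out '4th Saturday').
August 2007 ends with Saturday Aug 25 2007.
September 2007 ends with Saturday Sep 29 2007.
October 2007 ends with Saturday Oct 27 2007.

Aug 25 2007, Sep 29 2007, Oct 27 2007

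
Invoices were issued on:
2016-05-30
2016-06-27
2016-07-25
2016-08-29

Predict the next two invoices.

These are Mondays with 28, 28, 35-day gaps.
Each is the final Monday of its month — 2016-05-30 is past the 28th, so '4th Monday' doesn't fit.
Last Monday of September 2016: 2016-09-26.
October 2016 ends with Monday 2016-10-31.

2016-09-26, 2016-10-31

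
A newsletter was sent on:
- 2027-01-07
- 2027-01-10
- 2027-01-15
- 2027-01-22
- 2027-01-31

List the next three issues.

2027-02-11, 2027-02-24, 2027-03-11

The spacing grows by 2 each time: 3, 5, 7, 9 days.
Next gap: 11 days. 2027-01-31 + 11 days = 2027-02-11.
Next gap: 13 days. 2027-02-11 + 13 days = 2027-02-24.
Next gap: 15 days. 2027-02-24 + 15 days = 2027-03-11.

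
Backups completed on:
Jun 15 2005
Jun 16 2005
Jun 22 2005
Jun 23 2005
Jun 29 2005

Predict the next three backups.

Jun 30 2005, Jul 6 2005, Jul 7 2005

Every event lands on a Wednesday or Thursday (gaps cycle 1, 6, 1, 6).
So the schedule is: every Wednesday and Thursday.
The following Thursday is Jun 30 2005.
Next Wednesday: Jul 6 2005.
Next Thursday: Jul 7 2005.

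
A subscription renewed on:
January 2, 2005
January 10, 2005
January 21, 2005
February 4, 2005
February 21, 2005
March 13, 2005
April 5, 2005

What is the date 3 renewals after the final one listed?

July 1, 2005

The spacing grows by 3 each time: 8, 11, 14, 17, 20, 23 days.
Next gap: 26 days. April 5, 2005 + 26 days = May 1, 2005.
Next gap: 29 days. May 1, 2005 + 29 days = May 30, 2005.
Next gap: 32 days. May 30, 2005 + 32 days = July 1, 2005.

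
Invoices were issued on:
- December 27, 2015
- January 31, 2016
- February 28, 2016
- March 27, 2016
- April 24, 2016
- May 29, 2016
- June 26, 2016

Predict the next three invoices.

July 31, 2016; August 28, 2016; September 25, 2016

These are Sundays with 35, 28, 28, 28, 35, 28-day gaps.
Each is the final Sunday of its month — January 31, 2016 is past the 28th, so '4th Sunday' doesn't fit.
July 2016 ends with Sunday July 31, 2016.
Last Sunday of August 2016: August 28, 2016.
September 2016 ends with Sunday September 25, 2016.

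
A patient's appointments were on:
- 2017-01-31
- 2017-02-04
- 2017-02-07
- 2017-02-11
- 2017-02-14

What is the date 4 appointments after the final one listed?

2017-02-28

Every event lands on a Tuesday or Saturday (gaps cycle 4, 3, 4, 3).
So the schedule is: every Tuesday and Saturday.
Next Saturday: 2017-02-18.
The following Tuesday is 2017-02-21.
The following Saturday is 2017-02-25.
Next Tuesday: 2017-02-28.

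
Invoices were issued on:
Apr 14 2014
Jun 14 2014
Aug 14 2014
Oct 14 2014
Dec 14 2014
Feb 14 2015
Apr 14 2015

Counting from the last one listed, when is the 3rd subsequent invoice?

Oct 14 2015

Each date is the 14th; the gaps (61, 61, 61, 61, 62, 59) track the month lengths.
The rule is the 14th of every 2 months.
June 2015: Jun 14 2015.
Next: August 2015 → Aug 14 2015.
Next: October 2015 → Oct 14 2015.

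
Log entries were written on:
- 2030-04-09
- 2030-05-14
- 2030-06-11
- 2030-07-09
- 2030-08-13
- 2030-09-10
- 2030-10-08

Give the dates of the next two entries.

All dates are Tuesdays, 35, 28, 28, 35, 28, 28 days apart.
Specifically, the 2nd Tuesday of each month.
November 2030 — 2nd Tuesday is 2030-11-12.
December 2030 — 2nd Tuesday is 2030-12-10.

2030-11-12, 2030-12-10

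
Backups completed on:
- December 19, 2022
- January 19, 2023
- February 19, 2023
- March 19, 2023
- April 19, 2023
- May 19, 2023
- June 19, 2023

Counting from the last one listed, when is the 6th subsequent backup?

Each date is the 19th; the gaps (31, 31, 28, 31, 30, 31) track the month lengths.
The rule is the 19th of each month.
July 2023: July 19, 2023.
August 2023: August 19, 2023.
Next: September 2023 → September 19, 2023.
October 2023: October 19, 2023.
November 2023: November 19, 2023.
Next: December 2023 → December 19, 2023.

December 19, 2023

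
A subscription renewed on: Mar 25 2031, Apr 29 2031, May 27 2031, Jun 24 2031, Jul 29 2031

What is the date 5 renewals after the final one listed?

Dec 30 2031

Every date is a Tuesday; gaps 35, 28, 28, 35 days.
Each is the last Tuesday of its month (at least one falls on the 29th or later, ruling out '4th Tuesday').
Last Tuesday of August 2031: Aug 26 2031.
Last Tuesday of September 2031: Sep 30 2031.
Last Tuesday of October 2031: Oct 28 2031.
Last Tuesday of November 2031: Nov 25 2031.
December 2031 ends with Tuesday Dec 30 2031.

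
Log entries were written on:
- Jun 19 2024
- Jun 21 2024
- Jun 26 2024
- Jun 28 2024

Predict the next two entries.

Jul 3 2024, Jul 5 2024

Every event lands on a Wednesday or Friday (gaps cycle 2, 5, 2).
So the schedule is: every Wednesday and Friday.
The following Wednesday is Jul 3 2024.
The following Friday is Jul 5 2024.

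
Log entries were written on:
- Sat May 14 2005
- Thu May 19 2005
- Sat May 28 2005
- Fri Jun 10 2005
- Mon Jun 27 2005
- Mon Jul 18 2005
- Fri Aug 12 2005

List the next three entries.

Sat Sep 10 2005, Thu Oct 13 2005, Sat Nov 19 2005

The spacing grows by 4 each time: 5, 9, 13, 17, 21, 25 days.
Next gap: 29 days. Fri Aug 12 2005 + 29 days = Sat Sep 10 2005.
Next gap: 33 days. Sat Sep 10 2005 + 33 days = Thu Oct 13 2005.
Next gap: 37 days. Thu Oct 13 2005 + 37 days = Sat Nov 19 2005.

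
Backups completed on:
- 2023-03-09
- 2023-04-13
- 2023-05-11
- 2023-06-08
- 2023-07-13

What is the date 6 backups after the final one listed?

2024-01-11

These are Thursdays at 28- or 35-day spacing (35, 28, 28, 35).
The pattern: 2nd Thursday of the month.
2nd Thursday of August 2023: 2023-08-10.
September 2023 — 2nd Thursday is 2023-09-14.
2nd Thursday of October 2023: 2023-10-12.
2nd Thursday of November 2023: 2023-11-09.
December 2023 — 2nd Thursday is 2023-12-14.
January 2024 — 2nd Thursday is 2024-01-11.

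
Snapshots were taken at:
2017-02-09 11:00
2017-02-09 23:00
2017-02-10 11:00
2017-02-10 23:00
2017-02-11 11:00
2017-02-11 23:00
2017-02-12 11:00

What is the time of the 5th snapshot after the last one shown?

Gaps: 12, 12, 12, 12, 12, 12 hours — each event is 12 hours after the previous one.
2017-02-12 11:00 + 12 h = 2017-02-12 23:00.
2017-02-12 23:00 + 12 h = 2017-02-13 11:00.
2017-02-13 11:00 + 12 h = 2017-02-13 23:00.
2017-02-13 23:00 + 12 h = 2017-02-14 11:00.
2017-02-14 11:00 + 12 h = 2017-02-14 23:00.

2017-02-14 23:00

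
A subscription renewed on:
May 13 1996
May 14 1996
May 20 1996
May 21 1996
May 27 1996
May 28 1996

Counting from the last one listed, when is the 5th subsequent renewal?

The gap pattern 1, 6, 1, 6, 1 repeats every 2 events.
These are the Mondays and Tuesdays of each week.
Next Monday: Jun 3 1996.
The following Tuesday is Jun 4 1996.
Next Monday: Jun 10 1996.
Next Tuesday: Jun 11 1996.
Next Monday: Jun 17 1996.

Jun 17 1996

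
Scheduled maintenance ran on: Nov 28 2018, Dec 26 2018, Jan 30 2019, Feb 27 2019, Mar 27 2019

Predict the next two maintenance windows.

Apr 24 2019, May 29 2019

Every date is a Wednesday; gaps 28, 35, 28, 28 days.
Each is the last Wednesday of its month (at least one falls on the 29th or later, ruling out '4th Wednesday').
April 2019 ends with Wednesday Apr 24 2019.
May 2019 ends with Wednesday May 29 2019.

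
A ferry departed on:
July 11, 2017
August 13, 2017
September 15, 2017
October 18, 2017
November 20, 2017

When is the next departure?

The spacing is 33, 33, 33, 33 days — always 33 days.
November 20, 2017 + 33 days = December 23, 2017.

December 23, 2017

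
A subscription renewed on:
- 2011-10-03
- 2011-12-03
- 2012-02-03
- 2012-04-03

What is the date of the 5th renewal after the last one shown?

The day-of-month is always 3 (61, 62, 60 days between events).
So this recurs on the 3rd of every 2 months.
Next: June 2012 → 2012-06-03.
August 2012: 2012-08-03.
Next: October 2012 → 2012-10-03.
Next: December 2012 → 2012-12-03.
Next: February 2013 → 2013-02-03.

2013-02-03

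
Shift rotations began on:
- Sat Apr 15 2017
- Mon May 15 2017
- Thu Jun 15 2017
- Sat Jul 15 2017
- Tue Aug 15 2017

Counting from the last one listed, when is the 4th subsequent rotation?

The day-of-month is always 15 (30, 31, 30, 31 days between events).
So this recurs on the 15th of each month.
Next: September 2017 → Fri Sep 15 2017.
October 2017: Sun Oct 15 2017.
November 2017: Wed Nov 15 2017.
December 2017: Fri Dec 15 2017.

Fri Dec 15 2017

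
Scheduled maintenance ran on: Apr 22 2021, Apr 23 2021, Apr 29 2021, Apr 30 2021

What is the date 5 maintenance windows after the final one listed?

Gaps: 1, 6, 1 days — not constant, but cyclic with period 2.
The events fall on every Thursday and Friday.
The following Thursday is May 6 2021.
Next Friday: May 7 2021.
Next Thursday: May 13 2021.
Next Friday: May 14 2021.
The following Thursday is May 20 2021.

May 20 2021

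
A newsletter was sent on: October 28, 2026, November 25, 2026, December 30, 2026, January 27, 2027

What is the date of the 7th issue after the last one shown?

These are Wednesdays with 28, 35, 28-day gaps.
Each is the final Wednesday of its month — December 30, 2026 is past the 28th, so '4th Wednesday' doesn't fit.
Last Wednesday of February 2027: February 24, 2027.
Last Wednesday of March 2027: March 31, 2027.
April 2027 ends with Wednesday April 28, 2027.
Last Wednesday of May 2027: May 26, 2027.
June 2027 ends with Wednesday June 30, 2027.
Last Wednesday of July 2027: July 28, 2027.
Last Wednesday of August 2027: August 25, 2027.

August 25, 2027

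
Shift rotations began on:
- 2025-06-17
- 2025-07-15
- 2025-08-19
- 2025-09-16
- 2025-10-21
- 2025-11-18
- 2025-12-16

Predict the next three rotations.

Gaps: 28, 35, 28, 35, 28, 28 days — a mix of 28 and 35. Every date is a Tuesday.
Each is the 3rd Tuesday of its month.
3rd Tuesday of January 2026: 2026-01-20.
February 2026 — 3rd Tuesday is 2026-02-17.
3rd Tuesday of March 2026: 2026-03-17.

2026-01-20, 2026-02-17, 2026-03-17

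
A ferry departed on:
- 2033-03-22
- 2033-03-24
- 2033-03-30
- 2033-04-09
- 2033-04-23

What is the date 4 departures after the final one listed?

Intervals are 2, 6, 10, 14 days — an arithmetic progression with common difference 4.
Next gap: 18 days. 2033-04-23 + 18 days = 2033-05-11.
Next gap: 22 days. 2033-05-11 + 22 days = 2033-06-02.
Next gap: 26 days. 2033-06-02 + 26 days = 2033-06-28.
Next gap: 30 days. 2033-06-28 + 30 days = 2033-07-28.

2033-07-28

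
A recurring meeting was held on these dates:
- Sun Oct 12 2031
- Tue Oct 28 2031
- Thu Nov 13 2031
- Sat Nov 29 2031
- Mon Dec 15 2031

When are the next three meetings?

Wed Dec 31 2031, Fri Jan 16 2032, Sun Feb 1 2032

Gaps between consecutive events: 16, 16, 16, 16 days — a constant 16-day interval.
Mon Dec 15 2031 + 16 days = Wed Dec 31 2031.
Wed Dec 31 2031 + 16 days = Fri Jan 16 2032.
Fri Jan 16 2032 + 16 days = Sun Feb 1 2032.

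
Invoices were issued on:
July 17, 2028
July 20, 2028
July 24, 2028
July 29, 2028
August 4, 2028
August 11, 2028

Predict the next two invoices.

August 19, 2028; August 28, 2028

Intervals are 3, 4, 5, 6, 7 days — an arithmetic progression with common difference 1.
Next gap: 8 days. August 11, 2028 + 8 days = August 19, 2028.
Next gap: 9 days. August 19, 2028 + 9 days = August 28, 2028.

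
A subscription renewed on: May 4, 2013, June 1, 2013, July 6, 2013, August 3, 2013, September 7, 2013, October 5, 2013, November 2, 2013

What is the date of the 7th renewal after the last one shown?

June 7, 2014

These are Saturdays at 28- or 35-day spacing (28, 35, 28, 35, 28, 28).
The pattern: 1st Saturday of the month.
1st Saturday of December 2013: December 7, 2013.
1st Saturday of January 2014: January 4, 2014.
February 2014 — 1st Saturday is February 1, 2014.
1st Saturday of March 2014: March 1, 2014.
April 2014 — 1st Saturday is April 5, 2014.
May 2014 — 1st Saturday is May 3, 2014.
June 2014 — 1st Saturday is June 7, 2014.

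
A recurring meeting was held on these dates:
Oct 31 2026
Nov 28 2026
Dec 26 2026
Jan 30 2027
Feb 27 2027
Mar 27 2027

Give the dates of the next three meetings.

Apr 24 2027, May 29 2027, Jun 26 2027

All Saturdays; the gaps (28, 28, 35, 28, 28) vary with month length.
This is the last Saturday of each month.
April 2027 ends with Saturday Apr 24 2027.
May 2027 ends with Saturday May 29 2027.
Last Saturday of June 2027: Jun 26 2027.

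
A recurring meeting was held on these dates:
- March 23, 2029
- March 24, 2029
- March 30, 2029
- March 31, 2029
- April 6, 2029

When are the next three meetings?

April 7, 2029; April 13, 2029; April 14, 2029

The gap pattern 1, 6, 1, 6 repeats every 2 events.
These are the Fridays and Saturdays of each week.
The following Saturday is April 7, 2029.
Next Friday: April 13, 2029.
The following Saturday is April 14, 2029.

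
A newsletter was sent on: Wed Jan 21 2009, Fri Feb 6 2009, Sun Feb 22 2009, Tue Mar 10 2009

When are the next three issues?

Thu Mar 26 2009, Sat Apr 11 2009, Mon Apr 27 2009

Every event comes 16 days after the last (16, 16, 16).
Tue Mar 10 2009 + 16 days = Thu Mar 26 2009.
Thu Mar 26 2009 + 16 days = Sat Apr 11 2009.
Sat Apr 11 2009 + 16 days = Mon Apr 27 2009.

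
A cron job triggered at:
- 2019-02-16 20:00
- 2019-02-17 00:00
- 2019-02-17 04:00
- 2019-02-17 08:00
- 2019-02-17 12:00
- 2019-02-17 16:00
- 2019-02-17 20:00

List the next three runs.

Gaps: 4, 4, 4, 4, 4, 4 hours — each event is 4 hours after the previous one.
2019-02-17 20:00 + 4 h = 2019-02-18 00:00.
2019-02-18 00:00 + 4 h = 2019-02-18 04:00.
2019-02-18 04:00 + 4 h = 2019-02-18 08:00.

2019-02-18 00:00, 2019-02-18 04:00, 2019-02-18 08:00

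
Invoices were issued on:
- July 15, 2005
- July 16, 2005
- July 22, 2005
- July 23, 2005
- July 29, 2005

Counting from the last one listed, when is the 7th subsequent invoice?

August 20, 2005

Gaps: 1, 6, 1, 6 days — not constant, but cyclic with period 2.
The events fall on every Friday and Saturday.
The following Saturday is July 30, 2005.
The following Friday is August 5, 2005.
Next Saturday: August 6, 2005.
The following Friday is August 12, 2005.
Next Saturday: August 13, 2005.
Next Friday: August 19, 2005.
The following Saturday is August 20, 2005.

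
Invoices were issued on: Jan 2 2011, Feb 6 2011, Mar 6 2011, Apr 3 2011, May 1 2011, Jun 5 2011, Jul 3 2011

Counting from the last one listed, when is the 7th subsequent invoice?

Gaps: 35, 28, 28, 28, 35, 28 days — a mix of 28 and 35. Every date is a Sunday.
Each is the 1st Sunday of its month.
August 2011 — 1st Sunday is Aug 7 2011.
September 2011 — 1st Sunday is Sep 4 2011.
October 2011 — 1st Sunday is Oct 2 2011.
November 2011 — 1st Sunday is Nov 6 2011.
1st Sunday of December 2011: Dec 4 2011.
1st Sunday of January 2012: Jan 1 2012.
1st Sunday of February 2012: Feb 5 2012.

Feb 5 2012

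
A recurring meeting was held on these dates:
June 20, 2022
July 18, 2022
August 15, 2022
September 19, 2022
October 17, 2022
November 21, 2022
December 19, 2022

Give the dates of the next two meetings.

January 16, 2023; February 20, 2023

All dates are Mondays, 28, 28, 35, 28, 35, 28 days apart.
Specifically, the 3rd Monday of each month.
January 2023 — 3rd Monday is January 16, 2023.
3rd Monday of February 2023: February 20, 2023.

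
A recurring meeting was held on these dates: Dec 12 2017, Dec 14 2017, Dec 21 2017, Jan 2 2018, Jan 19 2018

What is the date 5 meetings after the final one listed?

Intervals are 2, 7, 12, 17 days — an arithmetic progression with common difference 5.
Next gap: 22 days. Jan 19 2018 + 22 days = Feb 10 2018.
Next gap: 27 days. Feb 10 2018 + 27 days = Mar 9 2018.
Next gap: 32 days. Mar 9 2018 + 32 days = Apr 10 2018.
Next gap: 37 days. Apr 10 2018 + 37 days = May 17 2018.
Next gap: 42 days. May 17 2018 + 42 days = Jun 28 2018.

Jun 28 2018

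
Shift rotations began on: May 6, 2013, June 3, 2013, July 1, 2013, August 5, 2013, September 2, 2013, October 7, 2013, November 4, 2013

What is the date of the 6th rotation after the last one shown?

May 5, 2014

All dates are Mondays, 28, 28, 35, 28, 35, 28 days apart.
Specifically, the 1st Monday of each month.
1st Monday of December 2013: December 2, 2013.
January 2014 — 1st Monday is January 6, 2014.
February 2014 — 1st Monday is February 3, 2014.
March 2014 — 1st Monday is March 3, 2014.
1st Monday of April 2014: April 7, 2014.
May 2014 — 1st Monday is May 5, 2014.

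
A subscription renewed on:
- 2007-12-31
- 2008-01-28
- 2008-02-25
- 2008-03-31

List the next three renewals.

These are Mondays with 28, 28, 35-day gaps.
Each is the final Monday of its month — 2007-12-31 is past the 28th, so '4th Monday' doesn't fit.
April 2008 ends with Monday 2008-04-28.
May 2008 ends with Monday 2008-05-26.
Last Monday of June 2008: 2008-06-30.

2008-04-28, 2008-05-26, 2008-06-30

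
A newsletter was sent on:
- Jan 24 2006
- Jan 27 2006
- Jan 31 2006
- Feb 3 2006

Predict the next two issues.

Feb 7 2006, Feb 10 2006

The gap pattern 3, 4, 3 repeats every 2 events.
These are the Tuesdays and Fridays of each week.
Next Tuesday: Feb 7 2006.
Next Friday: Feb 10 2006.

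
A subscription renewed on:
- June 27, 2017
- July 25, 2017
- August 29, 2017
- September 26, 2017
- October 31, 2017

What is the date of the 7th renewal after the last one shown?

May 29, 2018

These are Tuesdays with 28, 35, 28, 35-day gaps.
Each is the final Tuesday of its month — August 29, 2017 is past the 28th, so '4th Tuesday' doesn't fit.
Last Tuesday of November 2017: November 28, 2017.
December 2017 ends with Tuesday December 26, 2017.
January 2018 ends with Tuesday January 30, 2018.
February 2018 ends with Tuesday February 27, 2018.
March 2018 ends with Tuesday March 27, 2018.
Last Tuesday of April 2018: April 24, 2018.
May 2018 ends with Tuesday May 29, 2018.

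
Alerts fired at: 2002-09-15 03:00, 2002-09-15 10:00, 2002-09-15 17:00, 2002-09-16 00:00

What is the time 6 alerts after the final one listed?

2002-09-17 18:00

Spacing: 7, 7, 7 h — constant 7 h.
2002-09-16 00:00 + 7 h = 2002-09-16 07:00.
2002-09-16 07:00 + 7 h = 2002-09-16 14:00.
2002-09-16 14:00 + 7 h = 2002-09-16 21:00.
2002-09-16 21:00 + 7 h = 2002-09-17 04:00.
2002-09-17 04:00 + 7 h = 2002-09-17 11:00.
2002-09-17 11:00 + 7 h = 2002-09-17 18:00.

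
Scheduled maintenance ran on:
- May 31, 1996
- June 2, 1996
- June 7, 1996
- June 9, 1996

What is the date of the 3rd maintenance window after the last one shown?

June 21, 1996

Every event lands on a Friday or Sunday (gaps cycle 2, 5, 2).
So the schedule is: every Friday and Sunday.
The following Friday is June 14, 1996.
The following Sunday is June 16, 1996.
Next Friday: June 21, 1996.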